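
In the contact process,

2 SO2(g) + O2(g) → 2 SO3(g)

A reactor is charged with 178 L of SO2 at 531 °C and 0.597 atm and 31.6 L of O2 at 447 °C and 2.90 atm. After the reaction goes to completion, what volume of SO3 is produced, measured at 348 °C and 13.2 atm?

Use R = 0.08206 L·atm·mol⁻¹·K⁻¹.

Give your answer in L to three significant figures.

n(SO2) = PV/RT = (0.597 × 178) / (0.08206 × 804.15) = 1.610 mol
n(O2) = PV/RT = (2.90 × 31.6) / (0.08206 × 720.15) = 1.551 mol
For 1.610 mol SO2, stoichiometry requires (1/2) × 1.610 = 0.8050 mol O2; 1.551 mol is available, so SO2 is limiting.
n(SO3) = (2/2) × 1.610 = 1.610 mol
V(SO3) = nRT/P = 1.610 × 0.08206 × 621.15 / 13.2 = 6.217 L

6.22 L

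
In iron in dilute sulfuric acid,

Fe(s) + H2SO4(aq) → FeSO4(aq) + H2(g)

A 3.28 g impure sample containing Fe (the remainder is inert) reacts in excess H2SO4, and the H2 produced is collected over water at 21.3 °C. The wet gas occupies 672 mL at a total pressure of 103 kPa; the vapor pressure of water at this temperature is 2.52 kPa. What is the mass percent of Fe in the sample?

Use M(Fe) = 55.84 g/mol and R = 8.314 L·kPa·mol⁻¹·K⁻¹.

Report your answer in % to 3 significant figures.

47.0 %

P(H2) = 103 − 2.52 = 100.5 kPa
n(H2) = PV/RT = (100.5 × 0.6720) / (8.314 × 294.45) = 0.02759 mol
n(Fe) = (1/1) × 0.02759 = 0.02759 mol
m(Fe) = 0.02759 × 55.84 = 1.541 g
%Fe = 1.541 / 3.28 × 100 = 46.98%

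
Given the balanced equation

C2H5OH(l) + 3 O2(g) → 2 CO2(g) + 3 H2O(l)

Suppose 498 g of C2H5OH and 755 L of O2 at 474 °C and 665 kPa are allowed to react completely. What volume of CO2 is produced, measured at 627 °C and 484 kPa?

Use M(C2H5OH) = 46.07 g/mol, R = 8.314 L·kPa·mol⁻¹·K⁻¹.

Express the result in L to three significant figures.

n(C2H5OH) = 498 / 46.07 = 10.81 mol
n(O2) = PV/RT = (665 × 755) / (8.314 × 747.15) = 80.83 mol
For 10.81 mol C2H5OH, stoichiometry requires (3/1) × 10.81 = 32.43 mol O2; 80.83 mol is available, so C2H5OH is limiting.
n(CO2) = (2/1) × 10.81 = 21.62 mol
V(CO2) = nRT/P = 21.62 × 8.314 × 900.15 / 484 = 334.3 L

334 L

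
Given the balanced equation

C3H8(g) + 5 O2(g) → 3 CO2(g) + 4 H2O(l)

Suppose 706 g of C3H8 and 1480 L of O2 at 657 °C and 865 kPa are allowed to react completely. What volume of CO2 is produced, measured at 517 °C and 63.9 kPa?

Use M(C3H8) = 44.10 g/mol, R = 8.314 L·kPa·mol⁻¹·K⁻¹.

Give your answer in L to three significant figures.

n(C3H8) = 706 / 44.10 = 16.01 mol
n(O2) = PV/RT = (865 × 1480) / (8.314 × 930.15) = 165.5 mol
For 16.01 mol C3H8, stoichiometry requires (5/1) × 16.01 = 80.05 mol O2; 165.5 mol is available, so C3H8 is limiting.
n(CO2) = (3/1) × 16.01 = 48.03 mol
V(CO2) = nRT/P = 48.03 × 8.314 × 790.15 / 63.9 = 4938 L

4940 L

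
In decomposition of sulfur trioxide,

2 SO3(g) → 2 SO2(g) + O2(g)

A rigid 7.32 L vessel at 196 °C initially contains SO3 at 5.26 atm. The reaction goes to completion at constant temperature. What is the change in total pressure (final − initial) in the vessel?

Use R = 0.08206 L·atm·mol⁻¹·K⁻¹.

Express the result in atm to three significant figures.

Since T and V are fixed, P_final/P_initial = n_final/n_initial = 3/2.
P_final = (3/2) × 5.26 = 7.890 atm; ΔP = 7.890 − 5.26 = 2.630 atm

2.63 atm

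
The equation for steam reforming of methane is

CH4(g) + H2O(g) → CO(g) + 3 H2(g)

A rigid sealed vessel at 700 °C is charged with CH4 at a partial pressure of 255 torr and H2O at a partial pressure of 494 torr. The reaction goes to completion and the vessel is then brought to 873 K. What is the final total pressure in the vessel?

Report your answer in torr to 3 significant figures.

With V and T fixed, P_i ∝ n_i, so the mole ratios apply directly to partial pressures at 700 °C.
P(H2O) required for 255 torr of CH4 = (1/1) × 255 = 255.0 torr; available 494 torr, so CH4 is limiting.
P(H2O) remaining = 494 − (1/1) × 255 = 239.0 torr
P(gaseous products) = (1+3)/1 × 255 = 1020 torr
P_total at 700 °C = 239.0 + 1020 = 1259 torr
Scaling to 873 K: P = 1259 × 873/973.15 = 1129 torr

1130 torr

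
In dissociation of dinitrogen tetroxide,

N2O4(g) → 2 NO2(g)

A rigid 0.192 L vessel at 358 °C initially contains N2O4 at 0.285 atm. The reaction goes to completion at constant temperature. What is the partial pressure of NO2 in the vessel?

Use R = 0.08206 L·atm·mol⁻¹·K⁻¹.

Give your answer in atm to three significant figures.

n(N2O4)₀ = PV/RT = (0.285 × 0.192) / (0.08206 × 631.15) = 0.001057 mol
n(NO2) = (2/1) × 0.001057 = 0.002114 mol
P(NO2) = nRT/V = 0.002114 × 0.08206 × 631.15 / 0.192 = 0.5703 atm

0.570 atm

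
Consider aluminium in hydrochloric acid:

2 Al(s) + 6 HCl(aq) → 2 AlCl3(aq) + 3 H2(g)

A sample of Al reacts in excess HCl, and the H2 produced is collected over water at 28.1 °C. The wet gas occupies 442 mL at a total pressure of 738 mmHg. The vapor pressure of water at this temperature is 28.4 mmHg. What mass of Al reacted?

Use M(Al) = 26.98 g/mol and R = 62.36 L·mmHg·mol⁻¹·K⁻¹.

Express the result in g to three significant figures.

P(H2) = 738 − 28.4 = 709.6 mmHg
n(H2) = PV/RT = (709.6 × 0.4420) / (62.36 × 301.25) = 0.01670 mol
n(Al) = (2/3) × 0.01670 = 0.01113 mol
m(Al) = 0.01113 × 26.98 = 0.3003 g

0.300 g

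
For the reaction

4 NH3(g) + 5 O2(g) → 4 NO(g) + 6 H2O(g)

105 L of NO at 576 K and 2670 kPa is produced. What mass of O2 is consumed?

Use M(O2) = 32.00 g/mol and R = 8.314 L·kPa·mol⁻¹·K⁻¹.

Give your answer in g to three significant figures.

n(NO) = PV/RT = (2670 × 105) / (8.314 × 576) = 58.54 mol
n(O2) = (5/4) × 58.54 = 73.17 mol
m(O2) = 73.17 × 32.00 = 2341 g

2340 g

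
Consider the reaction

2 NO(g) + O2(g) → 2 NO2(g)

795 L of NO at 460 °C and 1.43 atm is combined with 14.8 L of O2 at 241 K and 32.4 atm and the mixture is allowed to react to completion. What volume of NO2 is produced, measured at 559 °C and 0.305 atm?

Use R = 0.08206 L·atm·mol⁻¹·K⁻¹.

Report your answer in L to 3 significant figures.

n(NO) = PV/RT = (1.43 × 795) / (0.08206 × 733.15) = 18.90 mol
n(O2) = PV/RT = (32.4 × 14.8) / (0.08206 × 241) = 24.25 mol
For 18.90 mol NO, stoichiometry requires (1/2) × 18.90 = 9.450 mol O2; 24.25 mol is available, so NO is limiting.
n(NO2) = (2/2) × 18.90 = 18.90 mol
V(NO2) = nRT/P = 18.90 × 0.08206 × 832.15 / 0.305 = 4232 L

4230 L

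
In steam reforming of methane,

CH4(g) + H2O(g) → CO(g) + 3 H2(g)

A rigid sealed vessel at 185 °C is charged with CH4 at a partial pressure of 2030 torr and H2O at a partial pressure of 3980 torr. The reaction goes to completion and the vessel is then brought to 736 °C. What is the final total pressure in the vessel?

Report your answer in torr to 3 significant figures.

Because the vessel is rigid and T is held at 185 °C, work the stoichiometry in partial pressures (P_i = n_iRT/V).
P(H2O) required for 2030 torr of CH4 = (1/1) × 2030 = 2030 torr; available 3980 torr, so CH4 is limiting.
P(H2O) remaining = 3980 − (1/1) × 2030 = 1950 torr
P(gaseous products) = (1+3)/1 × 2030 = 8120 torr
P_total at 185 °C = 1950 + 8120 = 10070 torr
Scaling to 736 °C: P = 10070 × 1009.15/458.15 = 22180 torr

22200 torr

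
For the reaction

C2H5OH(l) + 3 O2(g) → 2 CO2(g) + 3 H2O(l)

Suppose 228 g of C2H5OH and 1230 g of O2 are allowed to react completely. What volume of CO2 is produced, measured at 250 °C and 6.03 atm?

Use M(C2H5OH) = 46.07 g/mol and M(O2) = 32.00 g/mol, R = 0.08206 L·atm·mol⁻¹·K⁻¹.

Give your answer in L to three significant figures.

n(C2H5OH) = 228 / 46.07 = 4.949 mol
n(O2) = 1230 / 32.00 = 38.44 mol
For 4.949 mol C2H5OH, stoichiometry requires (3/1) × 4.949 = 14.85 mol O2; 38.44 mol is available, so C2H5OH is limiting.
n(CO2) = (2/1) × 4.949 = 9.898 mol
V(CO2) = nRT/P = 9.898 × 0.08206 × 523.15 / 6.03 = 70.47 L

70.5 L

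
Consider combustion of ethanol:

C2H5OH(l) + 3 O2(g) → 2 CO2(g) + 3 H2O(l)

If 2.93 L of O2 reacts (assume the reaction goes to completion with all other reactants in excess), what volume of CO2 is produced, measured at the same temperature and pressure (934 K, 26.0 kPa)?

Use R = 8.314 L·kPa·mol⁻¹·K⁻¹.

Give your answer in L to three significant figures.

At constant T and P, gas volumes are in the mole ratio: V(CO2) = (2/3) × 2.93 = 1.953 L

1.95 L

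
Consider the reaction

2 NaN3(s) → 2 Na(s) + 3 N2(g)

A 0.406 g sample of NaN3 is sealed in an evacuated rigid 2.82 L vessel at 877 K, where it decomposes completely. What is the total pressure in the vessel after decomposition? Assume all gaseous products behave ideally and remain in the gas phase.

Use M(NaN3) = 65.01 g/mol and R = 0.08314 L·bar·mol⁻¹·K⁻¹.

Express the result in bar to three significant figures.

n(NaN3) = 0.406 / 65.01 = 0.006245 mol
n(gas produced) = (3/2) × 0.006245 = 0.009367 mol
P = nRT/V = 0.009367 × 0.08314 × 877 / 2.82 = 0.2422 bar

0.242 bar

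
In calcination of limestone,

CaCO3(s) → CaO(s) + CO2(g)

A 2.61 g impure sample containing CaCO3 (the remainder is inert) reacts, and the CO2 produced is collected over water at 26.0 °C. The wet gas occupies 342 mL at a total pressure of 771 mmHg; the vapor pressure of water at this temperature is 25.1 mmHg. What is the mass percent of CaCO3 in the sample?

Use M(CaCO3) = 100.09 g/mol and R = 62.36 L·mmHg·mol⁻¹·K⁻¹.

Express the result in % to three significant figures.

P(CO2) = 771 − 25.1 = 745.9 mmHg
n(CO2) = PV/RT = (745.9 × 0.3420) / (62.36 × 299.15) = 0.01367 mol
n(CaCO3) = (1/1) × 0.01367 = 0.01367 mol
m(CaCO3) = 0.01367 × 100.09 = 1.368 g
%CaCO3 = 1.368 / 2.61 × 100 = 52.41%

52.4 %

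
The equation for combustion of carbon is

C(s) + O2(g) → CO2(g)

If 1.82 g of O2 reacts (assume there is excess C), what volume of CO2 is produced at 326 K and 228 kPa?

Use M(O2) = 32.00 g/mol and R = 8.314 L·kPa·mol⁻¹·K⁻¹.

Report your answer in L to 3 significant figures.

n(O2) = 1.820 / 32.00 = 0.05688 mol
n(CO2) = (1/1) × 0.05688 = 0.05688 mol
V = nRT/P = 0.05688 × 8.314 × 326 / 228 = 0.6762 L

0.676 L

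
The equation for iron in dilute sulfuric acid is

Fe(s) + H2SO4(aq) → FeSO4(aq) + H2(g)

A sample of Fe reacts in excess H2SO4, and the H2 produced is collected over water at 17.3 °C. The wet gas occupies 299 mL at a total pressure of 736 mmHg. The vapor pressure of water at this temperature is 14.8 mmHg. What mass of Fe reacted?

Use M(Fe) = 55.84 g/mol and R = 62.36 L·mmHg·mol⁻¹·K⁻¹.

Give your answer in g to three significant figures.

P(H2) = 736 − 14.8 = 721.2 mmHg
n(H2) = PV/RT = (721.2 × 0.2990) / (62.36 × 290.45) = 0.01191 mol
n(Fe) = (1/1) × 0.01191 = 0.01191 mol
m(Fe) = 0.01191 × 55.84 = 0.6651 g

0.665 g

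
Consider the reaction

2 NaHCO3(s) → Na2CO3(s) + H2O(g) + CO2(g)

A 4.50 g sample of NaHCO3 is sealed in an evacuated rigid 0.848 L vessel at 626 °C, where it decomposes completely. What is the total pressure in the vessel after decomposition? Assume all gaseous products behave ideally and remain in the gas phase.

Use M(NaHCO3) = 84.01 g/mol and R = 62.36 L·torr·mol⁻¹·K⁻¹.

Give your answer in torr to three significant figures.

3540 torr

n(NaHCO3) = 4.50 / 84.01 = 0.05357 mol
n(gas produced) = (2/2) × 0.05357 = 0.05357 mol
P = nRT/V = 0.05357 × 62.36 × 899.15 / 0.848 = 3542 torr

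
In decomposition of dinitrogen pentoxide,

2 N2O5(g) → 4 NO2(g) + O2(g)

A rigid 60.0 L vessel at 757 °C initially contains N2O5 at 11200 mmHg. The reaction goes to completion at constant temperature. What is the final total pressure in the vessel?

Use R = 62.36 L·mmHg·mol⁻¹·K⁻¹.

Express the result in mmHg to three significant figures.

28000 mmHg

Since T and V are fixed, P_final/P_initial = n_final/n_initial = 5/2.
P_final = (5/2) × 11200 = 28000 mmHg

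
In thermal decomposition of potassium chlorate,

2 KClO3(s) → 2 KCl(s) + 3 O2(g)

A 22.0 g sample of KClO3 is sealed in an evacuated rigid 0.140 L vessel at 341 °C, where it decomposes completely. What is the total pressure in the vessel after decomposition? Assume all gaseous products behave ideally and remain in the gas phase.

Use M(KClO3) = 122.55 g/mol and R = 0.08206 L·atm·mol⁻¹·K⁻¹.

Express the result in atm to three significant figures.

96.9 atm

n(KClO3) = 22.0 / 122.55 = 0.1795 mol
n(gas produced) = (3/2) × 0.1795 = 0.2692 mol
P = nRT/V = 0.2692 × 0.08206 × 614.15 / 0.140 = 96.91 atm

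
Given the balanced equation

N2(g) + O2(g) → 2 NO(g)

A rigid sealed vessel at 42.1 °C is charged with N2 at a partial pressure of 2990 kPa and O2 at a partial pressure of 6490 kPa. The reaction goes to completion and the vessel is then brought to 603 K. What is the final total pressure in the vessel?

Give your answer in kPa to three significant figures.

At constant V, partial pressures at 42.1 °C are proportional to moles, so apply stoichiometry directly to pressures.
P(O2) required for 2990 kPa of N2 = (1/1) × 2990 = 2990 kPa; available 6490 kPa, so N2 is limiting.
P(O2) remaining = 6490 − (1/1) × 2990 = 3500 kPa
P(gaseous products) = (2)/1 × 2990 = 5980 kPa
P_total at 42.1 °C = 3500 + 5980 = 9480 kPa
Scaling to 603 K: P = 9480 × 603/315.25 = 18130 kPa

18100 kPa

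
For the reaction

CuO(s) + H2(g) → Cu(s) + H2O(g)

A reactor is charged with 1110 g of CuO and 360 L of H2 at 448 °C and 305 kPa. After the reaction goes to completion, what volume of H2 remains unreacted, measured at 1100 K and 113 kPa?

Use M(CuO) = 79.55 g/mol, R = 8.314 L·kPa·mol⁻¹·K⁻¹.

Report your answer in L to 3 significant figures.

353 L

n(CuO) = 1110 / 79.55 = 13.95 mol
n(H2) = PV/RT = (305 × 360) / (8.314 × 721.15) = 18.31 mol
For 13.95 mol CuO, stoichiometry requires (1/1) × 13.95 = 13.95 mol H2; 18.31 mol is available, so CuO is limiting.
n(H2) consumed = (1/1) × 13.95 = 13.95 mol; remaining = 18.31 − 13.95 = 4.360 mol
V(H2) = nRT/P = 4.360 × 8.314 × 1100 / 113 = 352.9 L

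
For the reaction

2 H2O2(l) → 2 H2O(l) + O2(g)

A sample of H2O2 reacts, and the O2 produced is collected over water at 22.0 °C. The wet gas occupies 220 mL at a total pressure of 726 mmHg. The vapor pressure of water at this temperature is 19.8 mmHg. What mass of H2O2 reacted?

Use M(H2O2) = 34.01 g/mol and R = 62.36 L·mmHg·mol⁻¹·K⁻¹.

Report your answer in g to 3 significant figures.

0.574 g

P(O2) = 726 − 19.8 = 706.2 mmHg
n(O2) = PV/RT = (706.2 × 0.2200) / (62.36 × 295.15) = 0.008441 mol
n(H2O2) = (2/1) × 0.008441 = 0.01688 mol
m(H2O2) = 0.01688 × 34.01 = 0.5741 g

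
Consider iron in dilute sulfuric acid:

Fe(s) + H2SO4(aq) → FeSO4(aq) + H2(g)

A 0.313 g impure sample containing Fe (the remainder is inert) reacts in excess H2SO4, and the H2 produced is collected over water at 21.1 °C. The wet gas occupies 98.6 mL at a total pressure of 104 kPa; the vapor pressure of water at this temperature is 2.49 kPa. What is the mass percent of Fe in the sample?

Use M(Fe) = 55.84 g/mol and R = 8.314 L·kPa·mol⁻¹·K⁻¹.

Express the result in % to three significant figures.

73.0 %

P(H2) = 104 − 2.49 = 101.5 kPa
n(H2) = PV/RT = (101.5 × 0.09860) / (8.314 × 294.25) = 0.004091 mol
n(Fe) = (1/1) × 0.004091 = 0.004091 mol
m(Fe) = 0.004091 × 55.84 = 0.2284 g
%Fe = 0.2284 / 0.313 × 100 = 72.97%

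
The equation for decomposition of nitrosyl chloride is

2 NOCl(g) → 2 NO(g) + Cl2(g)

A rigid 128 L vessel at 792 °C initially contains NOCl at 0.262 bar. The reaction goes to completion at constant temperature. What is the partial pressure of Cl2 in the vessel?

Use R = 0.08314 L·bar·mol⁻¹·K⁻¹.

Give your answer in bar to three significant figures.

n(NOCl)₀ = PV/RT = (0.262 × 128) / (0.08314 × 1065.15) = 0.3787 mol
n(Cl2) = (1/2) × 0.3787 = 0.1893 mol
P(Cl2) = nRT/V = 0.1893 × 0.08314 × 1065.15 / 128 = 0.1310 bar

0.131 bar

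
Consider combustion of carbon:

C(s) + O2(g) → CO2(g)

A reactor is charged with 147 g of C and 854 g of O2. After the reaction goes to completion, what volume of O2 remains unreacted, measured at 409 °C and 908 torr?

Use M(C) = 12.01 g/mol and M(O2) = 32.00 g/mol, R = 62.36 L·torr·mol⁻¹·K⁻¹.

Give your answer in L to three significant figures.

677 L

n(C) = 147 / 12.01 = 12.24 mol
n(O2) = 854 / 32.00 = 26.69 mol
For 12.24 mol C, stoichiometry requires (1/1) × 12.24 = 12.24 mol O2; 26.69 mol is available, so C is limiting.
n(O2) consumed = (1/1) × 12.24 = 12.24 mol; remaining = 26.69 − 12.24 = 14.45 mol
V(O2) = nRT/P = 14.45 × 62.36 × 682.15 / 908 = 677.0 L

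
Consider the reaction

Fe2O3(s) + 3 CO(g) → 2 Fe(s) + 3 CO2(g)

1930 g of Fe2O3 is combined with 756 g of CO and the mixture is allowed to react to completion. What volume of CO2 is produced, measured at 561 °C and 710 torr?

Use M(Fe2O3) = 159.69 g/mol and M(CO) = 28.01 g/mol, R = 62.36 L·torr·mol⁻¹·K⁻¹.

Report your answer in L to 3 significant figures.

n(Fe2O3) = 1930 / 159.69 = 12.09 mol
n(CO) = 756 / 28.01 = 26.99 mol
For 12.09 mol Fe2O3, stoichiometry requires (3/1) × 12.09 = 36.27 mol CO; 26.99 mol is available, so CO is limiting.
n(CO2) = (3/3) × 26.99 = 26.99 mol
V(CO2) = nRT/P = 26.99 × 62.36 × 834.15 / 710 = 1977 L

1980 L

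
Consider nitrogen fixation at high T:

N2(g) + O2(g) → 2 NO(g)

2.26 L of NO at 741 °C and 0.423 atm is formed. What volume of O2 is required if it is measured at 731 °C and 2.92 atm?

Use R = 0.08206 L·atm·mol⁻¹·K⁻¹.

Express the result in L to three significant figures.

0.162 L

n(NO) = PV/RT = (0.423 × 2.26) / (0.08206 × 1014.15) = 0.01149 mol
n(O2) = (1/2) × 0.01149 = 0.005745 mol
V = nRT/P = 0.005745 × 0.08206 × 1004.15 / 2.92 = 0.1621 L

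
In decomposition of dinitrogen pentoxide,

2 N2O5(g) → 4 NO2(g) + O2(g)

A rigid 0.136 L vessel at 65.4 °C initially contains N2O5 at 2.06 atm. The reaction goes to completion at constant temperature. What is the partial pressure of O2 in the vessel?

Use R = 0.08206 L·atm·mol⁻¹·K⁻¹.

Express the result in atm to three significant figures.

1.03 atm

n(N2O5)₀ = PV/RT = (2.06 × 0.136) / (0.08206 × 338.55) = 0.01008 mol
n(O2) = (1/2) × 0.01008 = 0.005040 mol
P(O2) = nRT/V = 0.005040 × 0.08206 × 338.55 / 0.136 = 1.030 atm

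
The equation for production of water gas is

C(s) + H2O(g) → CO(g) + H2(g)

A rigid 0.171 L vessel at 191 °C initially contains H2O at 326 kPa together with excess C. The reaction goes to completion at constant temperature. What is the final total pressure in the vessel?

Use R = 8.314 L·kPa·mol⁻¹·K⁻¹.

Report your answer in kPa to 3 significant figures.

Since T and V are fixed, P_final/P_initial = n_final/n_initial = 2/1.
P_final = (2/1) × 326 = 652.0 kPa

652 kPa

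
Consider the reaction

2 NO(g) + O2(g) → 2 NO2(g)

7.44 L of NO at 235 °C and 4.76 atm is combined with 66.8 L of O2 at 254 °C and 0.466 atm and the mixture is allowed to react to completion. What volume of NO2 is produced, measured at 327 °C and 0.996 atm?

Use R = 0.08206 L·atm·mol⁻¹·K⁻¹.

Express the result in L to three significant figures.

42.0 L

n(NO) = PV/RT = (4.76 × 7.44) / (0.08206 × 508.15) = 0.8493 mol
n(O2) = PV/RT = (0.466 × 66.8) / (0.08206 × 527.15) = 0.7196 mol
For 0.8493 mol NO, stoichiometry requires (1/2) × 0.8493 = 0.4247 mol O2; 0.7196 mol is available, so NO is limiting.
n(NO2) = (2/2) × 0.8493 = 0.8493 mol
V(NO2) = nRT/P = 0.8493 × 0.08206 × 600.15 / 0.996 = 41.99 L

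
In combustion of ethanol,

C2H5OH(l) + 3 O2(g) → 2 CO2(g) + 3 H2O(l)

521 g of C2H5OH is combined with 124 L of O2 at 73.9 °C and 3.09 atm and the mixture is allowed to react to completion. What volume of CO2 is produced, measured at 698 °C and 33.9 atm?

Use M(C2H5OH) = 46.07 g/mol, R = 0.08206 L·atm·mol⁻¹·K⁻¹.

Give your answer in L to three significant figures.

n(C2H5OH) = 521 / 46.07 = 11.31 mol
n(O2) = PV/RT = (3.09 × 124) / (0.08206 × 347.05) = 13.45 mol
For 11.31 mol C2H5OH, stoichiometry requires (3/1) × 11.31 = 33.93 mol O2; 13.45 mol is available, so O2 is limiting.
n(CO2) = (2/3) × 13.45 = 8.967 mol
V(CO2) = nRT/P = 8.967 × 0.08206 × 971.15 / 33.9 = 21.08 L

21.1 L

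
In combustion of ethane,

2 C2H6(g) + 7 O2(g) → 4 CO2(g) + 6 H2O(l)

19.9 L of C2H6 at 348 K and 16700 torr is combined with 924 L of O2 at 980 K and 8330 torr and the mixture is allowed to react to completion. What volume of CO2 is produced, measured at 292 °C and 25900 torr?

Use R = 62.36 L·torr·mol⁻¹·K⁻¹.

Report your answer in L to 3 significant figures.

41.7 L

n(C2H6) = PV/RT = (16700 × 19.9) / (62.36 × 348) = 15.31 mol
n(O2) = PV/RT = (8330 × 924) / (62.36 × 980) = 125.9 mol
For 15.31 mol C2H6, stoichiometry requires (7/2) × 15.31 = 53.59 mol O2; 125.9 mol is available, so C2H6 is limiting.
n(CO2) = (4/2) × 15.31 = 30.62 mol
V(CO2) = nRT/P = 30.62 × 62.36 × 565.15 / 25900 = 41.67 L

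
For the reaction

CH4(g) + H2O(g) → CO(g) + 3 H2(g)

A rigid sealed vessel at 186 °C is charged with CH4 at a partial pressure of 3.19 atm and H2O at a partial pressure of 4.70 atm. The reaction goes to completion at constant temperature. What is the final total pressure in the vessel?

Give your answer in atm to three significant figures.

With V and T fixed, P_i ∝ n_i, so the mole ratios apply directly to partial pressures at 186 °C.
P(H2O) required for 3.19 atm of CH4 = (1/1) × 3.19 = 3.190 atm; available 4.70 atm, so CH4 is limiting.
P(H2O) remaining = 4.70 − (1/1) × 3.19 = 1.510 atm
P(gaseous products) = (1+3)/1 × 3.19 = 12.76 atm
P_total at 186 °C = 1.510 + 12.76 = 14.27 atm

14.3 atm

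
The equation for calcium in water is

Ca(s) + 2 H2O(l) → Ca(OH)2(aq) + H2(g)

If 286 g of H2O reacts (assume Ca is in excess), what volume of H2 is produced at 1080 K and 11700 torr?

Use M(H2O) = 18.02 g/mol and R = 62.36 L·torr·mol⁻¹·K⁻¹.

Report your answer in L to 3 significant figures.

n(H2O) = 286.0 / 18.02 = 15.87 mol
n(H2) = (1/2) × 15.87 = 7.935 mol
V = nRT/P = 7.935 × 62.36 × 1080 / 11700 = 45.68 L

45.7 L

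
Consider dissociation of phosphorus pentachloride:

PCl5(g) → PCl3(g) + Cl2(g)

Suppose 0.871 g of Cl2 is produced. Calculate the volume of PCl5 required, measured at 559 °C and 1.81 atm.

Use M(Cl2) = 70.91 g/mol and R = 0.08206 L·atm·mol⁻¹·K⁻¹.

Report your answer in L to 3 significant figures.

0.463 L

n(Cl2) = 0.8710 / 70.91 = 0.01228 mol
n(PCl5) = (1/1) × 0.01228 = 0.01228 mol
V = nRT/P = 0.01228 × 0.08206 × 832.15 / 1.81 = 0.4633 L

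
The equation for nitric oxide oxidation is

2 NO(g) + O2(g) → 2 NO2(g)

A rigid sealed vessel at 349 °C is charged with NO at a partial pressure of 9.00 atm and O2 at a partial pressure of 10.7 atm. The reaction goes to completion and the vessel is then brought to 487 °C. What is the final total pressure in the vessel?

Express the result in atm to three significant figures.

Because the vessel is rigid and T is held at 349 °C, work the stoichiometry in partial pressures (P_i = n_iRT/V).
P(O2) required for 9.00 atm of NO = (1/2) × 9.00 = 4.500 atm; available 10.7 atm, so NO is limiting.
P(O2) remaining = 10.7 − (1/2) × 9.00 = 6.200 atm
P(gaseous products) = (2)/2 × 9.00 = 9.000 atm
P_total at 349 °C = 6.200 + 9.000 = 15.20 atm
Scaling to 487 °C: P = 15.20 × 760.15/622.15 = 18.57 atm

18.6 atm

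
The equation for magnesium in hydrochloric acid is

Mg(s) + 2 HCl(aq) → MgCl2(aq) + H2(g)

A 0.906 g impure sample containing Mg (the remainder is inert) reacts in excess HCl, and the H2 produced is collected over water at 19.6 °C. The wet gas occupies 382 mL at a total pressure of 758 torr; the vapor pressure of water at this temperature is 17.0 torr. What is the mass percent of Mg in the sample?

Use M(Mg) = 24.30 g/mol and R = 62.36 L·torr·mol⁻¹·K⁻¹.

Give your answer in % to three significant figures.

41.6 %

P(H2) = 758 − 17.0 = 741.0 torr
n(H2) = PV/RT = (741.0 × 0.3820) / (62.36 × 292.75) = 0.01551 mol
n(Mg) = (1/1) × 0.01551 = 0.01551 mol
m(Mg) = 0.01551 × 24.30 = 0.3769 g
%Mg = 0.3769 / 0.906 × 100 = 41.60%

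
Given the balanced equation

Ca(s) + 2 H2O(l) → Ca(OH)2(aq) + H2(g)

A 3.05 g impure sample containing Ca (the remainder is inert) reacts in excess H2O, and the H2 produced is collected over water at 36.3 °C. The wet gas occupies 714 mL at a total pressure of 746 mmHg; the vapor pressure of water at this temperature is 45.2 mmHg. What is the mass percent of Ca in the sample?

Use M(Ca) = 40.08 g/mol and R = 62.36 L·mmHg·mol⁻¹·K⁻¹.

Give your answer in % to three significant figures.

34.1 %

P(H2) = 746 − 45.2 = 700.8 mmHg
n(H2) = PV/RT = (700.8 × 0.7140) / (62.36 × 309.45) = 0.02593 mol
n(Ca) = (1/1) × 0.02593 = 0.02593 mol
m(Ca) = 0.02593 × 40.08 = 1.039 g
%Ca = 1.039 / 3.05 × 100 = 34.07%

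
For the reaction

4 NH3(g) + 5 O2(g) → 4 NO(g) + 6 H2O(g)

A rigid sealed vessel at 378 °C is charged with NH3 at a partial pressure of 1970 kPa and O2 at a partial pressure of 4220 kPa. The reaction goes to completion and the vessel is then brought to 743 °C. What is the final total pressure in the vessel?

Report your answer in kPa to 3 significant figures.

10400 kPa

Because the vessel is rigid and T is held at 378 °C, work the stoichiometry in partial pressures (P_i = n_iRT/V).
P(O2) required for 1970 kPa of NH3 = (5/4) × 1970 = 2462 kPa; available 4220 kPa, so NH3 is limiting.
P(O2) remaining = 4220 − (5/4) × 1970 = 1758 kPa
P(gaseous products) = (4+6)/4 × 1970 = 4925 kPa
P_total at 378 °C = 1758 + 4925 = 6683 kPa
Scaling to 743 °C: P = 6683 × 1016.15/651.15 = 10430 kPa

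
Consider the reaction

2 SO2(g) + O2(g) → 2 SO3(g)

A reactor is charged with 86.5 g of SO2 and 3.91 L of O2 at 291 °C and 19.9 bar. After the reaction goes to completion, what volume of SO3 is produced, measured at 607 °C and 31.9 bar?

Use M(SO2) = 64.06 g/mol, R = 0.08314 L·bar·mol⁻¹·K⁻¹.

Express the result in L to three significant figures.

3.10 L

n(SO2) = 86.5 / 64.06 = 1.350 mol
n(O2) = PV/RT = (19.9 × 3.91) / (0.08314 × 564.15) = 1.659 mol
For 1.350 mol SO2, stoichiometry requires (1/2) × 1.350 = 0.6750 mol O2; 1.659 mol is available, so SO2 is limiting.
n(SO3) = (2/2) × 1.350 = 1.350 mol
V(SO3) = nRT/P = 1.350 × 0.08314 × 880.15 / 31.9 = 3.097 L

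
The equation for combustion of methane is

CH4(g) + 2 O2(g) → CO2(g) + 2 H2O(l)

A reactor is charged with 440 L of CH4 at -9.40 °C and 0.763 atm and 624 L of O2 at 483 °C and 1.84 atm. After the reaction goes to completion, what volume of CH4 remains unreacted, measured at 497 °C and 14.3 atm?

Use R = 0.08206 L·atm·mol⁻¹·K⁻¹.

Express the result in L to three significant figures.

n(CH4) = PV/RT = (0.763 × 440) / (0.08206 × 263.75) = 15.51 mol
n(O2) = PV/RT = (1.84 × 624) / (0.08206 × 756.15) = 18.50 mol
For 15.51 mol CH4, stoichiometry requires (2/1) × 15.51 = 31.02 mol O2; 18.50 mol is available, so O2 is limiting.
n(CH4) consumed = (1/2) × 18.50 = 9.250 mol; remaining = 15.51 − 9.250 = 6.260 mol
V(CH4) = nRT/P = 6.260 × 0.08206 × 770.15 / 14.3 = 27.67 L

27.7 L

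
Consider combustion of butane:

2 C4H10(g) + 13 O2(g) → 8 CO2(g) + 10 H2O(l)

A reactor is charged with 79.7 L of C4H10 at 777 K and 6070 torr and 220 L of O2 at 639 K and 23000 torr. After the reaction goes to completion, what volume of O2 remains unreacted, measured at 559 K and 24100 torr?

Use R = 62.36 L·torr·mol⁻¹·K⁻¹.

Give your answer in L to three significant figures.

89.8 L

n(C4H10) = PV/RT = (6070 × 79.7) / (62.36 × 777) = 9.984 mol
n(O2) = PV/RT = (23000 × 220) / (62.36 × 639) = 127.0 mol
For 9.984 mol C4H10, stoichiometry requires (13/2) × 9.984 = 64.90 mol O2; 127.0 mol is available, so C4H10 is limiting.
n(O2) consumed = (13/2) × 9.984 = 64.90 mol; remaining = 127.0 − 64.90 = 62.10 mol
V(O2) = nRT/P = 62.10 × 62.36 × 559 / 24100 = 89.82 L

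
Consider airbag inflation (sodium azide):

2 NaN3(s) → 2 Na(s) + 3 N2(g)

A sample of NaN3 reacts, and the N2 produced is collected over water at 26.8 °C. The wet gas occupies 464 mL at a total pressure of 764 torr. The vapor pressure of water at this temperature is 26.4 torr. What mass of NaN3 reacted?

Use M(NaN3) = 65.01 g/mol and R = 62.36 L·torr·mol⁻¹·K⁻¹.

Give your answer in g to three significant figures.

P(N2) = 764 − 26.4 = 737.6 torr
n(N2) = PV/RT = (737.6 × 0.4640) / (62.36 × 299.95) = 0.01830 mol
n(NaN3) = (2/3) × 0.01830 = 0.01220 mol
m(NaN3) = 0.01220 × 65.01 = 0.7931 g

0.793 g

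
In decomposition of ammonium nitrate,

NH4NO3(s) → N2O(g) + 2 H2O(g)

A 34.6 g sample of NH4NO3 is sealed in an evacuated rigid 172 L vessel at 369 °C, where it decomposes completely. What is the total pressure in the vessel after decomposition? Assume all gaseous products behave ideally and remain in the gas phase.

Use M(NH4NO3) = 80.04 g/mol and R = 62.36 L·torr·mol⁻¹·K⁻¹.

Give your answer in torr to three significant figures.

n(NH4NO3) = 34.6 / 80.04 = 0.4323 mol
n(gas produced) = (3/1) × 0.4323 = 1.297 mol
P = nRT/V = 1.297 × 62.36 × 642.15 / 172 = 302.0 torr

302 torr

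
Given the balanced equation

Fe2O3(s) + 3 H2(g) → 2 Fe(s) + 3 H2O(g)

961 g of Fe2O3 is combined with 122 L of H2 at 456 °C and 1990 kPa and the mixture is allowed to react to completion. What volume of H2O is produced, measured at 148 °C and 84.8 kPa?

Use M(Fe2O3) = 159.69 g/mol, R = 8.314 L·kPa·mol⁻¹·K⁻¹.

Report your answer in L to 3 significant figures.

n(Fe2O3) = 961 / 159.69 = 6.018 mol
n(H2) = PV/RT = (1990 × 122) / (8.314 × 729.15) = 40.05 mol
For 6.018 mol Fe2O3, stoichiometry requires (3/1) × 6.018 = 18.05 mol H2; 40.05 mol is available, so Fe2O3 is limiting.
n(H2O) = (3/1) × 6.018 = 18.05 mol
V(H2O) = nRT/P = 18.05 × 8.314 × 421.15 / 84.8 = 745.3 L

745 L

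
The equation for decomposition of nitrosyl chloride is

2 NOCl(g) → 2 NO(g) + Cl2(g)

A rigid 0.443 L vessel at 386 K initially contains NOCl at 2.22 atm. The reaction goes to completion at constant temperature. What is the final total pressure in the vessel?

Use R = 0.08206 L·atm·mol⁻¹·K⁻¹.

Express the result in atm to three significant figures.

Rigid vessel, constant T ⇒ P scales with total gas moles (2 → 3).
P_final = (3/2) × 2.22 = 3.330 atm

3.33 atm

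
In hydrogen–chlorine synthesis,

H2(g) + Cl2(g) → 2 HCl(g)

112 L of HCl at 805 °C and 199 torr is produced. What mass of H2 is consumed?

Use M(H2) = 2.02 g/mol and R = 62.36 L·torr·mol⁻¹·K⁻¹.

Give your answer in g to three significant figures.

0.335 g

n(HCl) = PV/RT = (199 × 112) / (62.36 × 1078.15) = 0.3315 mol
n(H2) = (1/2) × 0.3315 = 0.1658 mol
m(H2) = 0.1658 × 2.02 = 0.3349 g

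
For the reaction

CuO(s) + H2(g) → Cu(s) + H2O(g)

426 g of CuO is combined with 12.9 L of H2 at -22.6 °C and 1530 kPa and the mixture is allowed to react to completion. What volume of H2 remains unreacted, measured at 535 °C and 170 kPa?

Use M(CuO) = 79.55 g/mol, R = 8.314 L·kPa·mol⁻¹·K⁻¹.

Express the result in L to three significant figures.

163 L

n(CuO) = 426 / 79.55 = 5.355 mol
n(H2) = PV/RT = (1530 × 12.9) / (8.314 × 250.55) = 9.475 mol
For 5.355 mol CuO, stoichiometry requires (1/1) × 5.355 = 5.355 mol H2; 9.475 mol is available, so CuO is limiting.
n(H2) consumed = (1/1) × 5.355 = 5.355 mol; remaining = 9.475 − 5.355 = 4.120 mol
V(H2) = nRT/P = 4.120 × 8.314 × 808.15 / 170 = 162.8 L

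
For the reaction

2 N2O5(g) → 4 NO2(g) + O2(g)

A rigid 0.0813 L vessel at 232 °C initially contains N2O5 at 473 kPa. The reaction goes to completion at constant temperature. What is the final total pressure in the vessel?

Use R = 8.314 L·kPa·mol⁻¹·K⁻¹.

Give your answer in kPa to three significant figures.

At constant T and V, P ∝ n(gas): 2 mol gas → 5 mol gas.
P_final = (5/2) × 473 = 1182 kPa

1180 kPa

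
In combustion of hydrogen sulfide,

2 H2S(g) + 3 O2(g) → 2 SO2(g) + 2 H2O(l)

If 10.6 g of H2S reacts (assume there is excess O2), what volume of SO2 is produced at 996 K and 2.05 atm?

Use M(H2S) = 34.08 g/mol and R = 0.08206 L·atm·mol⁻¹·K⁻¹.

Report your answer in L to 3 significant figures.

n(H2S) = 10.60 / 34.08 = 0.3110 mol
n(SO2) = (2/2) × 0.3110 = 0.3110 mol
V = nRT/P = 0.3110 × 0.08206 × 996 / 2.05 = 12.40 L

12.4 L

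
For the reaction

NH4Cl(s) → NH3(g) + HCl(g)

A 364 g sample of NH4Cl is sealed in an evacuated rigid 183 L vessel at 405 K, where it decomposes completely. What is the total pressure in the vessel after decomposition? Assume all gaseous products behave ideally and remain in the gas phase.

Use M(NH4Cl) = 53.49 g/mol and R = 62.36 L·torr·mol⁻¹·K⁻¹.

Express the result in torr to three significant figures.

n(NH4Cl) = 364 / 53.49 = 6.805 mol
n(gas produced) = (2/1) × 6.805 = 13.61 mol
P = nRT/V = 13.61 × 62.36 × 405 / 183 = 1878 torr

1880 torr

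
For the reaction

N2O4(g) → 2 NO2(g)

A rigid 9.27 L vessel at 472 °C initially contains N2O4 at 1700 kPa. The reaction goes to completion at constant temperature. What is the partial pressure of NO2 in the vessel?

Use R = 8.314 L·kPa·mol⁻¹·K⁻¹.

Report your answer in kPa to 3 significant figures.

n(N2O4)₀ = PV/RT = (1700 × 9.27) / (8.314 × 745.15) = 2.544 mol
n(NO2) = (2/1) × 2.544 = 5.088 mol
P(NO2) = nRT/V = 5.088 × 8.314 × 745.15 / 9.27 = 3400 kPa

3400 kPa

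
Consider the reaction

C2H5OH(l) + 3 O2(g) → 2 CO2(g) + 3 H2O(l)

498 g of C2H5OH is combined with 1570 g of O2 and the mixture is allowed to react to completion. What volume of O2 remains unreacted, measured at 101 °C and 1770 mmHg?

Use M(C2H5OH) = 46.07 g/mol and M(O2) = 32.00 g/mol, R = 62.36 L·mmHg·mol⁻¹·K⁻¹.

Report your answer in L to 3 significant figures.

219 L

n(C2H5OH) = 498 / 46.07 = 10.81 mol
n(O2) = 1570 / 32.00 = 49.06 mol
For 10.81 mol C2H5OH, stoichiometry requires (3/1) × 10.81 = 32.43 mol O2; 49.06 mol is available, so C2H5OH is limiting.
n(O2) consumed = (3/1) × 10.81 = 32.43 mol; remaining = 49.06 − 32.43 = 16.63 mol
V(O2) = nRT/P = 16.63 × 62.36 × 374.15 / 1770 = 219.2 L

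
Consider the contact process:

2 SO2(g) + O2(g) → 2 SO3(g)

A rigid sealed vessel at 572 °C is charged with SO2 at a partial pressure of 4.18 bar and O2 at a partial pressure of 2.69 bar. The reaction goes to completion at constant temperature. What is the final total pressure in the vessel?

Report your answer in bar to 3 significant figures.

4.78 bar

With V and T fixed, P_i ∝ n_i, so the mole ratios apply directly to partial pressures at 572 °C.
P(O2) required for 4.18 bar of SO2 = (1/2) × 4.18 = 2.090 bar; available 2.69 bar, so SO2 is limiting.
P(O2) remaining = 2.69 − (1/2) × 4.18 = 0.6000 bar
P(gaseous products) = (2)/2 × 4.18 = 4.180 bar
P_total at 572 °C = 0.6000 + 4.180 = 4.780 bar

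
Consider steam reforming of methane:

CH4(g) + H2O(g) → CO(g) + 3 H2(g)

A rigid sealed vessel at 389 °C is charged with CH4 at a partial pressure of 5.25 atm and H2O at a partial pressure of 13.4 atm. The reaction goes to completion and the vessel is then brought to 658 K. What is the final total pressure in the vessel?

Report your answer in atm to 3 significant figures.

Because the vessel is rigid and T is held at 389 °C, work the stoichiometry in partial pressures (P_i = n_iRT/V).
P(H2O) required for 5.25 atm of CH4 = (1/1) × 5.25 = 5.250 atm; available 13.4 atm, so CH4 is limiting.
P(H2O) remaining = 13.4 − (1/1) × 5.25 = 8.150 atm
P(gaseous products) = (1+3)/1 × 5.25 = 21.00 atm
P_total at 389 °C = 8.150 + 21.00 = 29.15 atm
Scaling to 658 K: P = 29.15 × 658/662.15 = 28.97 atm

29.0 atm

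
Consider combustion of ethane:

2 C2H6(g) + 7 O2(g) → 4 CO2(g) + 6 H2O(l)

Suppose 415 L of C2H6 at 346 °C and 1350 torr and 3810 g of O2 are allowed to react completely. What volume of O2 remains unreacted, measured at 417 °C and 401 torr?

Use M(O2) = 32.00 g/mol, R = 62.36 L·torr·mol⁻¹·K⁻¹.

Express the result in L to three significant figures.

n(C2H6) = PV/RT = (1350 × 415) / (62.36 × 619.15) = 14.51 mol
n(O2) = 3810 / 32.00 = 119.1 mol
For 14.51 mol C2H6, stoichiometry requires (7/2) × 14.51 = 50.78 mol O2; 119.1 mol is available, so C2H6 is limiting.
n(O2) consumed = (7/2) × 14.51 = 50.78 mol; remaining = 119.1 − 50.78 = 68.32 mol
V(O2) = nRT/P = 68.32 × 62.36 × 690.15 / 401 = 7333 L

7330 L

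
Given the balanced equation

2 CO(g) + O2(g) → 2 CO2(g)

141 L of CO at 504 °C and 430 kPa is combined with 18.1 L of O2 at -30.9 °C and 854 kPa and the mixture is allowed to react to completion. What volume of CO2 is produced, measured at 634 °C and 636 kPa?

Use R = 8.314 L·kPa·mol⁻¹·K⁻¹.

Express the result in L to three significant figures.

111 L

n(CO) = PV/RT = (430 × 141) / (8.314 × 777.15) = 9.384 mol
n(O2) = PV/RT = (854 × 18.1) / (8.314 × 242.25) = 7.675 mol
For 9.384 mol CO, stoichiometry requires (1/2) × 9.384 = 4.692 mol O2; 7.675 mol is available, so CO is limiting.
n(CO2) = (2/2) × 9.384 = 9.384 mol
V(CO2) = nRT/P = 9.384 × 8.314 × 907.15 / 636 = 111.3 L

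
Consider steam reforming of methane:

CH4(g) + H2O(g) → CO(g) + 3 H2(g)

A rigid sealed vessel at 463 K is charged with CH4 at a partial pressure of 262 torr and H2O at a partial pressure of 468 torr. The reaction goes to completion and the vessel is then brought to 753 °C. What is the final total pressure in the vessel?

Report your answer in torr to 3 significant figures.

2780 torr

With V and T fixed, P_i ∝ n_i, so the mole ratios apply directly to partial pressures at 463 K.
P(H2O) required for 262 torr of CH4 = (1/1) × 262 = 262.0 torr; available 468 torr, so CH4 is limiting.
P(H2O) remaining = 468 − (1/1) × 262 = 206.0 torr
P(gaseous products) = (1+3)/1 × 262 = 1048 torr
P_total at 463 K = 206.0 + 1048 = 1254 torr
Scaling to 753 °C: P = 1254 × 1026.15/463 = 2779 torr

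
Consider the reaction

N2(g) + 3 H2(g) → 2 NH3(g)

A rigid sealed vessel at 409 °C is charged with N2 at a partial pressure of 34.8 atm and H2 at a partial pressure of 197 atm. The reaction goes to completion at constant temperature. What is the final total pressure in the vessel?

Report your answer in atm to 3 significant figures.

162 atm

At constant V, partial pressures at 409 °C are proportional to moles, so apply stoichiometry directly to pressures.
P(H2) required for 34.8 atm of N2 = (3/1) × 34.8 = 104.4 atm; available 197 atm, so N2 is limiting.
P(H2) remaining = 197 − (3/1) × 34.8 = 92.60 atm
P(gaseous products) = (2)/1 × 34.8 = 69.60 atm
P_total at 409 °C = 92.60 + 69.60 = 162.2 atm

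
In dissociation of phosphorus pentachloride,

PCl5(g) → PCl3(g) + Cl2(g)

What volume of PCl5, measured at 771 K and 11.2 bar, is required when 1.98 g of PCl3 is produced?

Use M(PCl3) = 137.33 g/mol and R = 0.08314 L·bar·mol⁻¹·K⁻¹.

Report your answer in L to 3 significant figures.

n(PCl3) = 1.980 / 137.33 = 0.01442 mol
n(PCl5) = (1/1) × 0.01442 = 0.01442 mol
V = nRT/P = 0.01442 × 0.08314 × 771 / 11.2 = 0.08253 L

0.0825 L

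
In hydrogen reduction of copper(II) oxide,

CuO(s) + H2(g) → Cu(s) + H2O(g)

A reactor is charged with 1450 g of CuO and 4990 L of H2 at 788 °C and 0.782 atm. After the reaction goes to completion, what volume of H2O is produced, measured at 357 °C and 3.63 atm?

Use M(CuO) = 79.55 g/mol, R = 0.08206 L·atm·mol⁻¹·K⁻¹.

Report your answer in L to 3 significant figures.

260 L

n(CuO) = 1450 / 79.55 = 18.23 mol
n(H2) = PV/RT = (0.782 × 4990) / (0.08206 × 1061.15) = 44.81 mol
For 18.23 mol CuO, stoichiometry requires (1/1) × 18.23 = 18.23 mol H2; 44.81 mol is available, so CuO is limiting.
n(H2O) = (1/1) × 18.23 = 18.23 mol
V(H2O) = nRT/P = 18.23 × 0.08206 × 630.15 / 3.63 = 259.7 L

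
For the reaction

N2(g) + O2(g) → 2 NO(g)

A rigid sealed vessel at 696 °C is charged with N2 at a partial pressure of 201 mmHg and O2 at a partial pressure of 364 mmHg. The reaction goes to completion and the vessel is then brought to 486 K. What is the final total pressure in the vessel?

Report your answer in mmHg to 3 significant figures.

283 mmHg

With V and T fixed, P_i ∝ n_i, so the mole ratios apply directly to partial pressures at 696 °C.
P(O2) required for 201 mmHg of N2 = (1/1) × 201 = 201.0 mmHg; available 364 mmHg, so N2 is limiting.
P(O2) remaining = 364 − (1/1) × 201 = 163.0 mmHg
P(gaseous products) = (2)/1 × 201 = 402.0 mmHg
P_total at 696 °C = 163.0 + 402.0 = 565.0 mmHg
Scaling to 486 K: P = 565.0 × 486/969.15 = 283.3 mmHg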